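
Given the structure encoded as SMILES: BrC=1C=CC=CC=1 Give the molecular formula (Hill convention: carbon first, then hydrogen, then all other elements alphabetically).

Walk through each heavy atom and fill implicit hydrogens from standard valence (C 4, N 3, O 2, S 2, halogen 1):
  atom 1: Br (halogen, monovalent) → 0 H
  atom 2: C, bond orders sum to 4 (valence 4) → 0 H
  atom 3: C, bond orders sum to 3 (valence 4) → 1 H
  atom 4: C, bond orders sum to 3 (valence 4) → 1 H
  atom 5: C, bond orders sum to 3 (valence 4) → 1 H
  atom 6: C, bond orders sum to 3 (valence 4) → 1 H
  atom 7: C, bond orders sum to 3 (valence 4) → 1 H
Totals → C:6, H:5, Br:1.
In Hill order: C6H5Br.

C6H5Br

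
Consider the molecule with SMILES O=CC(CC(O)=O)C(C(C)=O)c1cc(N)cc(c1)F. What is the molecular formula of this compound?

Walk through each heavy atom and fill implicit hydrogens from standard valence (C 4, N 3, O 2, S 2, halogen 1); for lowercase aromatic atoms, an aromatic c carries 1 H when it has two neighbours and 0 H with three, and aromatic n carries 0 H:
  atom 1: O, bond orders sum to 2 (valence 2) → 0 H
  atom 2: C, bond orders sum to 3 (valence 4) → 1 H
  atom 3: C, bond orders sum to 3 (valence 4) → 1 H
  atom 4: C, bond orders sum to 2 (valence 4) → 2 H
  atom 5: C, bond orders sum to 4 (valence 4) → 0 H
  atom 6: O, bond orders sum to 1 (valence 2) → 1 H
  atom 7: O, bond orders sum to 2 (valence 2) → 0 H
  atom 8: C, bond orders sum to 3 (valence 4) → 1 H
  atom 9: C, bond orders sum to 4 (valence 4) → 0 H
  atom 10: C, bond orders sum to 1 (valence 4) → 3 H
  atom 11: O, bond orders sum to 2 (valence 2) → 0 H
  atom 12: aromatic c, 3 neighbours → 0 H
  atom 13: aromatic c, 2 neighbours → 1 H
  atom 14: aromatic c, 3 neighbours → 0 H
  atom 15: N, bond orders sum to 1 (valence 3) → 2 H
  atom 16: aromatic c, 2 neighbours → 1 H
  atom 17: aromatic c, 3 neighbours → 0 H
  atom 18: aromatic c, 2 neighbours → 1 H
  atom 19: F (halogen, monovalent) → 0 H
Totals → C:13, H:14, F:1, N:1, O:4.

C13H14FNO4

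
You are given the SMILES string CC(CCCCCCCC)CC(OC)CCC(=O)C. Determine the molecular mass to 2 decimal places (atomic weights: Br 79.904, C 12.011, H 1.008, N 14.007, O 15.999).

270.46 g/mol

First, the molecular formula is C17H34O2 (counting implicit H from valence).
  C: 17 × 12.011 = 204.187
  H: 34 × 1.008 = 34.272
  O: 2 × 15.999 = 31.998
Sum: 17×12.011 + 34×1.008 + 2×15.999 = 270.457 → 270.46 g/mol.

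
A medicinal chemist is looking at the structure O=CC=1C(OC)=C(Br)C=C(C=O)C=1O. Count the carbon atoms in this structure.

Count every carbon token in the SMILES (each C, including those in ring-closure positions and inside branches).
Carbon count: 9.

9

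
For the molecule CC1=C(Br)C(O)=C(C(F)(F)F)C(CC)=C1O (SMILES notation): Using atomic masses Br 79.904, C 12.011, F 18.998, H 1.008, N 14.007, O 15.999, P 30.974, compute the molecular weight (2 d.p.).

299.09 g/mol

First, the molecular formula is C10H10BrF3O2 (counting implicit H from valence).
  Br: 1 × 79.904 = 79.904
  C: 10 × 12.011 = 120.110
  F: 3 × 18.998 = 56.994
  H: 10 × 1.008 = 10.080
  O: 2 × 15.999 = 31.998
Sum: 1×79.904 + 10×12.011 + 3×18.998 + 10×1.008 + 2×15.999 = 299.086 → 299.09 g/mol.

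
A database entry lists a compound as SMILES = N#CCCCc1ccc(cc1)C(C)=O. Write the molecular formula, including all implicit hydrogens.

C12H13NO

Walk through each heavy atom and fill implicit hydrogens from standard valence (C 4, N 3, O 2, S 2, halogen 1); for lowercase aromatic atoms, an aromatic c carries 1 H when it has two neighbours and 0 H with three, and aromatic n carries 0 H:
  atom 1: N, bond orders sum to 3 (valence 3) → 0 H
  atom 2: C, bond orders sum to 4 (valence 4) → 0 H
  atom 3: C, bond orders sum to 2 (valence 4) → 2 H
  atom 4: C, bond orders sum to 2 (valence 4) → 2 H
  atom 5: C, bond orders sum to 2 (valence 4) → 2 H
  atom 6: aromatic c, 3 neighbours → 0 H
  atom 7: aromatic c, 2 neighbours → 1 H
  atom 8: aromatic c, 2 neighbours → 1 H
  atom 9: aromatic c, 3 neighbours → 0 H
  atom 10: aromatic c, 2 neighbours → 1 H
  atom 11: aromatic c, 2 neighbours → 1 H
  atom 12: C, bond orders sum to 4 (valence 4) → 0 H
  atom 13: C, bond orders sum to 1 (valence 4) → 3 H
  atom 14: O, bond orders sum to 2 (valence 2) → 0 H
Totals → C:12, H:13, N:1, O:1.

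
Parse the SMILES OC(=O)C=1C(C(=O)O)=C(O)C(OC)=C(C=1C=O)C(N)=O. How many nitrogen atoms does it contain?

Scan the SMILES for N atoms (remember two-letter symbols like Cl and Br are single atoms).
Nitrogen count: 1.

1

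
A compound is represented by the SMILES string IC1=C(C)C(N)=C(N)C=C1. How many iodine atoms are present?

Scan the SMILES for I atoms (remember two-letter symbols like Cl and Br are single atoms).
Iodine count: 1.

1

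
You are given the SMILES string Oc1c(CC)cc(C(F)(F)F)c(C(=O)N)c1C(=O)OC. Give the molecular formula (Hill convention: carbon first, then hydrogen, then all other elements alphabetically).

C12H12F3NO4

Walk through each heavy atom and fill implicit hydrogens from standard valence (C 4, N 3, O 2, S 2, halogen 1); for lowercase aromatic atoms, an aromatic c carries 1 H when it has two neighbours and 0 H with three, and aromatic n carries 0 H:
  atom 1: O, bond orders sum to 1 (valence 2) → 1 H
  atom 2: aromatic c, 3 neighbours → 0 H
  atom 3: aromatic c, 3 neighbours → 0 H
  atom 4: C, bond orders sum to 2 (valence 4) → 2 H
  atom 5: C, bond orders sum to 1 (valence 4) → 3 H
  atom 6: aromatic c, 2 neighbours → 1 H
  atom 7: aromatic c, 3 neighbours → 0 H
  atom 8: C, bond orders sum to 4 (valence 4) → 0 H
  atom 9: F (halogen, monovalent) → 0 H
  atom 10: F (halogen, monovalent) → 0 H
  atom 11: F (halogen, monovalent) → 0 H
  atom 12: aromatic c, 3 neighbours → 0 H
  atom 13: C, bond orders sum to 4 (valence 4) → 0 H
  atom 14: O, bond orders sum to 2 (valence 2) → 0 H
  atom 15: N, bond orders sum to 1 (valence 3) → 2 H
  atom 16: aromatic c, 3 neighbours → 0 H
  atom 17: C, bond orders sum to 4 (valence 4) → 0 H
  atom 18: O, bond orders sum to 2 (valence 2) → 0 H
  atom 19: O, bond orders sum to 2 (valence 2) → 0 H
  atom 20: C, bond orders sum to 1 (valence 4) → 3 H
Totals → C:12, H:12, F:3, N:1, O:4.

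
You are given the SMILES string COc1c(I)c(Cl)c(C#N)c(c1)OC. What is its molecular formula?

Walk through each heavy atom and fill implicit hydrogens from standard valence (C 4, N 3, O 2, S 2, halogen 1); for lowercase aromatic atoms, an aromatic c carries 1 H when it has two neighbours and 0 H with three, and aromatic n carries 0 H:
  atom 1: C, bond orders sum to 1 (valence 4) → 3 H
  atom 2: O, bond orders sum to 2 (valence 2) → 0 H
  atom 3: aromatic c, 3 neighbours → 0 H
  atom 4: aromatic c, 3 neighbours → 0 H
  atom 5: I (halogen, monovalent) → 0 H
  atom 6: aromatic c, 3 neighbours → 0 H
  atom 7: Cl (halogen, monovalent) → 0 H
  atom 8: aromatic c, 3 neighbours → 0 H
  atom 9: C, bond orders sum to 4 (valence 4) → 0 H
  atom 10: N, bond orders sum to 3 (valence 3) → 0 H
  atom 11: aromatic c, 3 neighbours → 0 H
  atom 12: aromatic c, 2 neighbours → 1 H
  atom 13: O, bond orders sum to 2 (valence 2) → 0 H
  atom 14: C, bond orders sum to 1 (valence 4) → 3 H
Totals → C:9, H:7, Cl:1, I:1, N:1, O:2.
In Hill order: C9H7ClINO2.

C9H7ClINO2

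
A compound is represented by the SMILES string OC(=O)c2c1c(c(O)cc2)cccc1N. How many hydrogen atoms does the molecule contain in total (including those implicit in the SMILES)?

Walk through each heavy atom and fill implicit hydrogens from standard valence (C 4, N 3, O 2, S 2, halogen 1); for lowercase aromatic atoms, an aromatic c carries 1 H when it has two neighbours and 0 H with three, and aromatic n carries 0 H:
  atom 1: O, bond orders sum to 1 (valence 2) → 1 H
  atom 2: C, bond orders sum to 4 (valence 4) → 0 H
  atom 3: O, bond orders sum to 2 (valence 2) → 0 H
  atom 4: aromatic c, 3 neighbours → 0 H
  atom 5: aromatic c, 3 neighbours → 0 H
  atom 6: aromatic c, 3 neighbours → 0 H
  atom 7: aromatic c, 3 neighbours → 0 H
  atom 8: O, bond orders sum to 1 (valence 2) → 1 H
  atom 9: aromatic c, 2 neighbours → 1 H
  atom 10: aromatic c, 2 neighbours → 1 H
  atom 11: aromatic c, 2 neighbours → 1 H
  atom 12: aromatic c, 2 neighbours → 1 H
  atom 13: aromatic c, 2 neighbours → 1 H
  atom 14: aromatic c, 3 neighbours → 0 H
  atom 15: N, bond orders sum to 1 (valence 3) → 2 H
Total hydrogens: 9.

9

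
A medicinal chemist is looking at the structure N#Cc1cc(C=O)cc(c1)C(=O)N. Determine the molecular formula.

C9H6N2O2

Walk through each heavy atom and fill implicit hydrogens from standard valence (C 4, N 3, O 2, S 2, halogen 1); for lowercase aromatic atoms, an aromatic c carries 1 H when it has two neighbours and 0 H with three, and aromatic n carries 0 H:
  atom 1: N, bond orders sum to 3 (valence 3) → 0 H
  atom 2: C, bond orders sum to 4 (valence 4) → 0 H
  atom 3: aromatic c, 3 neighbours → 0 H
  atom 4: aromatic c, 2 neighbours → 1 H
  atom 5: aromatic c, 3 neighbours → 0 H
  atom 6: C, bond orders sum to 3 (valence 4) → 1 H
  atom 7: O, bond orders sum to 2 (valence 2) → 0 H
  atom 8: aromatic c, 2 neighbours → 1 H
  atom 9: aromatic c, 3 neighbours → 0 H
  atom 10: aromatic c, 2 neighbours → 1 H
  atom 11: C, bond orders sum to 4 (valence 4) → 0 H
  atom 12: O, bond orders sum to 2 (valence 2) → 0 H
  atom 13: N, bond orders sum to 1 (valence 3) → 2 H
Totals → C:9, H:6, N:2, O:2.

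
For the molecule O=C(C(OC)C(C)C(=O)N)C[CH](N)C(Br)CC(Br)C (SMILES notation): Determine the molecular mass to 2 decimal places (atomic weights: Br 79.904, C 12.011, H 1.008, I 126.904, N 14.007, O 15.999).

First, the molecular formula is C12H22Br2N2O3 (counting implicit H from valence).
  Br: 2 × 79.904 = 159.808
  C: 12 × 12.011 = 144.132
  H: 22 × 1.008 = 22.176
  N: 2 × 14.007 = 28.014
  O: 3 × 15.999 = 47.997
Sum: 2×79.904 + 12×12.011 + 22×1.008 + 2×14.007 + 3×15.999 = 402.127 → 402.13 g/mol.

402.13 g/mol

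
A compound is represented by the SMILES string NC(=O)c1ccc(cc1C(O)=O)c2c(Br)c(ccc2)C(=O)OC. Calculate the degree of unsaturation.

Molecular formula: C16H12BrNO5.
DoU = (2C + 2 + N − H − X) / 2, where X is the halogen count and O/S are ignored.
    = (2·16 + 2 + 1 − 12 − 1) / 2 = 22 / 2 = 11.

11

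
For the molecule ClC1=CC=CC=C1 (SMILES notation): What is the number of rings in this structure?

1

In SMILES, each pair of matching ring-closure digits denotes one ring-closing bond; the number of such bonds equals the number of independent rings.
Ring-closure bonds here: 1.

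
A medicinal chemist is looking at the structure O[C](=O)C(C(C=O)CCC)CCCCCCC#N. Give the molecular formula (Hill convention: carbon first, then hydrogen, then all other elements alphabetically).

C14H23NO3

Walk through each heavy atom and fill implicit hydrogens from standard valence (C 4, N 3, O 2, S 2, halogen 1):
  atom 1: O, bond orders sum to 1 (valence 2) → 1 H
  atom 2: C with explicit H count 0
  atom 3: O, bond orders sum to 2 (valence 2) → 0 H
  atom 4: C, bond orders sum to 3 (valence 4) → 1 H
  atom 5: C, bond orders sum to 3 (valence 4) → 1 H
  atom 6: C, bond orders sum to 3 (valence 4) → 1 H
  atom 7: O, bond orders sum to 2 (valence 2) → 0 H
  atom 8: C, bond orders sum to 2 (valence 4) → 2 H
  atom 9: C, bond orders sum to 2 (valence 4) → 2 H
  atom 10: C, bond orders sum to 1 (valence 4) → 3 H
  atom 11: C, bond orders sum to 2 (valence 4) → 2 H
  atom 12: C, bond orders sum to 2 (valence 4) → 2 H
  atom 13: C, bond orders sum to 2 (valence 4) → 2 H
  atom 14: C, bond orders sum to 2 (valence 4) → 2 H
  atom 15: C, bond orders sum to 2 (valence 4) → 2 H
  atom 16: C, bond orders sum to 2 (valence 4) → 2 H
  atom 17: C, bond orders sum to 4 (valence 4) → 0 H
  atom 18: N, bond orders sum to 3 (valence 3) → 0 H
Totals → C:14, H:23, N:1, O:3.
In Hill order: C14H23NO3.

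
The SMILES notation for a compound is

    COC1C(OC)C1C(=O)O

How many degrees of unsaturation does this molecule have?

Degree of unsaturation = (number of rings) + (number of π bonds).
Ring closures in the SMILES: 1.
π bonds: 1 double bond (each 1 DoU) → 1 DoU from unsaturation.
Total DoU = 1 + 1 = 2.

2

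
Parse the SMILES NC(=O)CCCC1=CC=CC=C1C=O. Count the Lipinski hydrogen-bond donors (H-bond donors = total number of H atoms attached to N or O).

Donors: find every N or O and count the H atoms it carries.
  atom 1 (N): bond orders sum to 1 → 2 H
  atom 3 (O): bond orders sum to 2 → 0 H
  atom 14 (O): bond orders sum to 2 → 0 H
Lipinski HBD = 2.

2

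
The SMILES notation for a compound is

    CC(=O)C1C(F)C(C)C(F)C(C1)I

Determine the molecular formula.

Walk through each heavy atom and fill implicit hydrogens from standard valence (C 4, N 3, O 2, S 2, halogen 1):
  atom 1: C, bond orders sum to 1 (valence 4) → 3 H
  atom 2: C, bond orders sum to 4 (valence 4) → 0 H
  atom 3: O, bond orders sum to 2 (valence 2) → 0 H
  atom 4: C, bond orders sum to 3 (valence 4) → 1 H
  atom 5: C, bond orders sum to 3 (valence 4) → 1 H
  atom 6: F (halogen, monovalent) → 0 H
  atom 7: C, bond orders sum to 3 (valence 4) → 1 H
  atom 8: C, bond orders sum to 1 (valence 4) → 3 H
  atom 9: C, bond orders sum to 3 (valence 4) → 1 H
  atom 10: F (halogen, monovalent) → 0 H
  atom 11: C, bond orders sum to 3 (valence 4) → 1 H
  atom 12: C, bond orders sum to 2 (valence 4) → 2 H
  atom 13: I (halogen, monovalent) → 0 H
Totals → C:9, H:13, F:2, I:1, O:1.
In Hill order: C9H13F2IO.

C9H13F2IO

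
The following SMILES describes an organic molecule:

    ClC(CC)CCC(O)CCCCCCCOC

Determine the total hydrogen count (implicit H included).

Walk through each heavy atom and fill implicit hydrogens from standard valence (C 4, N 3, O 2, S 2, halogen 1):
  atom 1: Cl (halogen, monovalent) → 0 H
  atom 2: C, bond orders sum to 3 (valence 4) → 1 H
  atom 3: C, bond orders sum to 2 (valence 4) → 2 H
  atom 4: C, bond orders sum to 1 (valence 4) → 3 H
  atom 5: C, bond orders sum to 2 (valence 4) → 2 H
  atom 6: C, bond orders sum to 2 (valence 4) → 2 H
  atom 7: C, bond orders sum to 3 (valence 4) → 1 H
  atom 8: O, bond orders sum to 1 (valence 2) → 1 H
  atom 9: C, bond orders sum to 2 (valence 4) → 2 H
  atom 10: C, bond orders sum to 2 (valence 4) → 2 H
  atom 11: C, bond orders sum to 2 (valence 4) → 2 H
  atom 12: C, bond orders sum to 2 (valence 4) → 2 H
  atom 13: C, bond orders sum to 2 (valence 4) → 2 H
  atom 14: C, bond orders sum to 2 (valence 4) → 2 H
  atom 15: C, bond orders sum to 2 (valence 4) → 2 H
  atom 16: O, bond orders sum to 2 (valence 2) → 0 H
  atom 17: C, bond orders sum to 1 (valence 4) → 3 H
Total hydrogens: 29.

29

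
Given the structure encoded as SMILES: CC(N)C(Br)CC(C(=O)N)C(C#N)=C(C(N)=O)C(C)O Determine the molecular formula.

Walk through each heavy atom and fill implicit hydrogens from standard valence (C 4, N 3, O 2, S 2, halogen 1):
  atom 1: C, bond orders sum to 1 (valence 4) → 3 H
  atom 2: C, bond orders sum to 3 (valence 4) → 1 H
  atom 3: N, bond orders sum to 1 (valence 3) → 2 H
  atom 4: C, bond orders sum to 3 (valence 4) → 1 H
  atom 5: Br (halogen, monovalent) → 0 H
  atom 6: C, bond orders sum to 2 (valence 4) → 2 H
  atom 7: C, bond orders sum to 3 (valence 4) → 1 H
  atom 8: C, bond orders sum to 4 (valence 4) → 0 H
  atom 9: O, bond orders sum to 2 (valence 2) → 0 H
  atom 10: N, bond orders sum to 1 (valence 3) → 2 H
  atom 11: C, bond orders sum to 4 (valence 4) → 0 H
  atom 12: C, bond orders sum to 4 (valence 4) → 0 H
  atom 13: N, bond orders sum to 3 (valence 3) → 0 H
  atom 14: C, bond orders sum to 4 (valence 4) → 0 H
  atom 15: C, bond orders sum to 4 (valence 4) → 0 H
  atom 16: N, bond orders sum to 1 (valence 3) → 2 H
  atom 17: O, bond orders sum to 2 (valence 2) → 0 H
  atom 18: C, bond orders sum to 3 (valence 4) → 1 H
  atom 19: C, bond orders sum to 1 (valence 4) → 3 H
  atom 20: O, bond orders sum to 1 (valence 2) → 1 H
Totals → C:12, H:19, Br:1, N:4, O:3.
In Hill order: C12H19BrN4O3.

C12H19BrN4O3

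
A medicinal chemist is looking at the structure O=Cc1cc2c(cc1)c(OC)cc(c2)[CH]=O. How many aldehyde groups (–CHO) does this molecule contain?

2

The aldehyde motif appears at heavy-atom positions 2, 15 in the SMILES.
Other groups present: 1 ether.
Aldehyde count: 2.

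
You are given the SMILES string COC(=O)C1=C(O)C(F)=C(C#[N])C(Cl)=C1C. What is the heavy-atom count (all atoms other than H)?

16

Every atom symbol written in the SMILES (organic subset) is one heavy atom; implicit H are not written.
Heavy atoms by element → C:10, Cl:1, F:1, N:1, O:3.
Total: 16.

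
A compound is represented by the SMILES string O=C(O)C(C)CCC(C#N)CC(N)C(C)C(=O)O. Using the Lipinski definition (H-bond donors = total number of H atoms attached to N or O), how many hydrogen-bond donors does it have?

Donors: find every N or O and count the H atoms it carries.
  atom 1 (O): bond orders sum to 2 → 0 H
  atom 3 (O): bond orders sum to 1 → 1 H
  atom 10 (N): bond orders sum to 3 → 0 H
  atom 13 (N): bond orders sum to 1 → 2 H
  atom 17 (O): bond orders sum to 2 → 0 H
  atom 18 (O): bond orders sum to 1 → 1 H
Lipinski HBD = 4.

4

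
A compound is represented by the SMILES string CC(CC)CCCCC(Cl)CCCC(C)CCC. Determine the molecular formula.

C17H35Cl

Walk through each heavy atom and fill implicit hydrogens from standard valence (C 4, N 3, O 2, S 2, halogen 1):
  atom 1: C, bond orders sum to 1 (valence 4) → 3 H
  atom 2: C, bond orders sum to 3 (valence 4) → 1 H
  atom 3: C, bond orders sum to 2 (valence 4) → 2 H
  atom 4: C, bond orders sum to 1 (valence 4) → 3 H
  atom 5: C, bond orders sum to 2 (valence 4) → 2 H
  atom 6: C, bond orders sum to 2 (valence 4) → 2 H
  atom 7: C, bond orders sum to 2 (valence 4) → 2 H
  atom 8: C, bond orders sum to 2 (valence 4) → 2 H
  atom 9: C, bond orders sum to 3 (valence 4) → 1 H
  atom 10: Cl (halogen, monovalent) → 0 H
  atom 11: C, bond orders sum to 2 (valence 4) → 2 H
  atom 12: C, bond orders sum to 2 (valence 4) → 2 H
  atom 13: C, bond orders sum to 2 (valence 4) → 2 H
  atom 14: C, bond orders sum to 3 (valence 4) → 1 H
  atom 15: C, bond orders sum to 1 (valence 4) → 3 H
  atom 16: C, bond orders sum to 2 (valence 4) → 2 H
  atom 17: C, bond orders sum to 2 (valence 4) → 2 H
  atom 18: C, bond orders sum to 1 (valence 4) → 3 H
Totals → C:17, H:35, Cl:1.
In Hill order: C17H35Cl.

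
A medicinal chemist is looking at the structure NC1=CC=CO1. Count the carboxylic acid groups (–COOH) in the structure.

0

Scan the SMILES for the carboxylic acid motif — none present.
Groups that are present: 1 primary amine.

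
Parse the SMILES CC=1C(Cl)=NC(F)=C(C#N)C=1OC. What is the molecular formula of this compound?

C8H6ClFN2O

Walk through each heavy atom and fill implicit hydrogens from standard valence (C 4, N 3, O 2, S 2, halogen 1):
  atom 1: C, bond orders sum to 1 (valence 4) → 3 H
  atom 2: C, bond orders sum to 4 (valence 4) → 0 H
  atom 3: C, bond orders sum to 4 (valence 4) → 0 H
  atom 4: Cl (halogen, monovalent) → 0 H
  atom 5: N, bond orders sum to 3 (valence 3) → 0 H
  atom 6: C, bond orders sum to 4 (valence 4) → 0 H
  atom 7: F (halogen, monovalent) → 0 H
  atom 8: C, bond orders sum to 4 (valence 4) → 0 H
  atom 9: C, bond orders sum to 4 (valence 4) → 0 H
  atom 10: N, bond orders sum to 3 (valence 3) → 0 H
  atom 11: C, bond orders sum to 4 (valence 4) → 0 H
  atom 12: O, bond orders sum to 2 (valence 2) → 0 H
  atom 13: C, bond orders sum to 1 (valence 4) → 3 H
Totals → C:8, H:6, Cl:1, F:1, N:2, O:1.
In Hill order: C8H6ClFN2O.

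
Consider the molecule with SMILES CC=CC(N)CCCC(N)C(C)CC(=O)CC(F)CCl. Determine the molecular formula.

C15H28ClFN2O

Walk through each heavy atom and fill implicit hydrogens from standard valence (C 4, N 3, O 2, S 2, halogen 1):
  atom 1: C, bond orders sum to 1 (valence 4) → 3 H
  atom 2: C, bond orders sum to 3 (valence 4) → 1 H
  atom 3: C, bond orders sum to 3 (valence 4) → 1 H
  atom 4: C, bond orders sum to 3 (valence 4) → 1 H
  atom 5: N, bond orders sum to 1 (valence 3) → 2 H
  atom 6: C, bond orders sum to 2 (valence 4) → 2 H
  atom 7: C, bond orders sum to 2 (valence 4) → 2 H
  atom 8: C, bond orders sum to 2 (valence 4) → 2 H
  atom 9: C, bond orders sum to 3 (valence 4) → 1 H
  atom 10: N, bond orders sum to 1 (valence 3) → 2 H
  atom 11: C, bond orders sum to 3 (valence 4) → 1 H
  atom 12: C, bond orders sum to 1 (valence 4) → 3 H
  atom 13: C, bond orders sum to 2 (valence 4) → 2 H
  atom 14: C, bond orders sum to 4 (valence 4) → 0 H
  atom 15: O, bond orders sum to 2 (valence 2) → 0 H
  atom 16: C, bond orders sum to 2 (valence 4) → 2 H
  atom 17: C, bond orders sum to 3 (valence 4) → 1 H
  atom 18: F (halogen, monovalent) → 0 H
  atom 19: C, bond orders sum to 2 (valence 4) → 2 H
  atom 20: Cl (halogen, monovalent) → 0 H
Totals → C:15, H:28, Cl:1, F:1, N:2, O:1.
In Hill order: C15H28ClFN2O.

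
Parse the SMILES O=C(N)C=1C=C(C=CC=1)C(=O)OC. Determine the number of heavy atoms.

13

Every atom symbol written in the SMILES (organic subset) is one heavy atom; implicit H are not written.
Heavy atoms by element → C:9, N:1, O:3.
Total: 13.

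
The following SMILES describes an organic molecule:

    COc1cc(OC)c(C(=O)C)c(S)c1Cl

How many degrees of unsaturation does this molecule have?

5

Molecular formula: C10H11ClO3S.
DoU = (2C + 2 + N − H − X) / 2, where X is the halogen count and O/S are ignored.
    = (2·10 + 2 + 0 − 11 − 1) / 2 = 10 / 2 = 5.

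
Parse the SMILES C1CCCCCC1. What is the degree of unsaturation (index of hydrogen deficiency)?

1

Molecular formula: C7H14.
DoU = (2C + 2 + N − H − X) / 2, where X is the halogen count and O/S are ignored.
    = (2·7 + 2 + 0 − 14 − 0) / 2 = 2 / 2 = 1.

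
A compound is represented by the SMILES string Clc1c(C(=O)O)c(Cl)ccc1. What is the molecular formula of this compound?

C7H4Cl2O2

Walk through each heavy atom and fill implicit hydrogens from standard valence (C 4, N 3, O 2, S 2, halogen 1); for lowercase aromatic atoms, an aromatic c carries 1 H when it has two neighbours and 0 H with three, and aromatic n carries 0 H:
  atom 1: Cl (halogen, monovalent) → 0 H
  atom 2: aromatic c, 3 neighbours → 0 H
  atom 3: aromatic c, 3 neighbours → 0 H
  atom 4: C, bond orders sum to 4 (valence 4) → 0 H
  atom 5: O, bond orders sum to 2 (valence 2) → 0 H
  atom 6: O, bond orders sum to 1 (valence 2) → 1 H
  atom 7: aromatic c, 3 neighbours → 0 H
  atom 8: Cl (halogen, monovalent) → 0 H
  atom 9: aromatic c, 2 neighbours → 1 H
  atom 10: aromatic c, 2 neighbours → 1 H
  atom 11: aromatic c, 2 neighbours → 1 H
Totals → C:7, H:4, Cl:2, O:2.
In Hill order: C7H4Cl2O2.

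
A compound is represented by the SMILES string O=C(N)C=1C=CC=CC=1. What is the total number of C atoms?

Count every carbon token in the SMILES (each C, including those in ring-closure positions and inside branches).
Carbon count: 7.

7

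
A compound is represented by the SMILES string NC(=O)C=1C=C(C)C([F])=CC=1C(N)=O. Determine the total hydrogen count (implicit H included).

9

Walk through each heavy atom and fill implicit hydrogens from standard valence (C 4, N 3, O 2, S 2, halogen 1):
  atom 1: N, bond orders sum to 1 (valence 3) → 2 H
  atom 2: C, bond orders sum to 4 (valence 4) → 0 H
  atom 3: O, bond orders sum to 2 (valence 2) → 0 H
  atom 4: C, bond orders sum to 4 (valence 4) → 0 H
  atom 5: C, bond orders sum to 3 (valence 4) → 1 H
  atom 6: C, bond orders sum to 4 (valence 4) → 0 H
  atom 7: C, bond orders sum to 1 (valence 4) → 3 H
  atom 8: C, bond orders sum to 4 (valence 4) → 0 H
  atom 9: F with explicit H count 0
  atom 10: C, bond orders sum to 3 (valence 4) → 1 H
  atom 11: C, bond orders sum to 4 (valence 4) → 0 H
  atom 12: C, bond orders sum to 4 (valence 4) → 0 H
  atom 13: N, bond orders sum to 1 (valence 3) → 2 H
  atom 14: O, bond orders sum to 2 (valence 2) → 0 H
Total hydrogens: 9.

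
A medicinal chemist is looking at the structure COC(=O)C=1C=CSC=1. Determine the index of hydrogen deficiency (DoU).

4

Degree of unsaturation = (number of rings) + (number of π bonds).
Ring closures in the SMILES: 1.
π bonds: 3 double bonds (each 1 DoU) → 3 DoU from unsaturation.
Total DoU = 1 + 3 = 4.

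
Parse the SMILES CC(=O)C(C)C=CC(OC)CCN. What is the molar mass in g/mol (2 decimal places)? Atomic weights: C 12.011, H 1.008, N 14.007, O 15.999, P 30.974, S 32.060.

First, the molecular formula is C10H19NO2 (counting implicit H from valence).
  C: 10 × 12.011 = 120.110
  H: 19 × 1.008 = 19.152
  N: 1 × 14.007 = 14.007
  O: 2 × 15.999 = 31.998
Sum: 10×12.011 + 19×1.008 + 1×14.007 + 2×15.999 = 185.267 → 185.27 g/mol.

185.27 g/mol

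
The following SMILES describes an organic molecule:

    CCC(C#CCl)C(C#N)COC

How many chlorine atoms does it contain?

Scan the SMILES for Cl atoms (remember two-letter symbols like Cl and Br are single atoms).
Chlorine count: 1.

1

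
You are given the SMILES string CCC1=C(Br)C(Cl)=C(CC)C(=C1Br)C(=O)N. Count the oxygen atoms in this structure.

Scan the SMILES for O atoms (remember two-letter symbols like Cl and Br are single atoms).
Oxygen count: 1.

1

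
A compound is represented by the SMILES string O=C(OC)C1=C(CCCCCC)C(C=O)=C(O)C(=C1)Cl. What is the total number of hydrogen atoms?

Walk through each heavy atom and fill implicit hydrogens from standard valence (C 4, N 3, O 2, S 2, halogen 1):
  atom 1: O, bond orders sum to 2 (valence 2) → 0 H
  atom 2: C, bond orders sum to 4 (valence 4) → 0 H
  atom 3: O, bond orders sum to 2 (valence 2) → 0 H
  atom 4: C, bond orders sum to 1 (valence 4) → 3 H
  atom 5: C, bond orders sum to 4 (valence 4) → 0 H
  atom 6: C, bond orders sum to 4 (valence 4) → 0 H
  atom 7: C, bond orders sum to 2 (valence 4) → 2 H
  atom 8: C, bond orders sum to 2 (valence 4) → 2 H
  atom 9: C, bond orders sum to 2 (valence 4) → 2 H
  atom 10: C, bond orders sum to 2 (valence 4) → 2 H
  atom 11: C, bond orders sum to 2 (valence 4) → 2 H
  atom 12: C, bond orders sum to 1 (valence 4) → 3 H
  atom 13: C, bond orders sum to 4 (valence 4) → 0 H
  atom 14: C, bond orders sum to 3 (valence 4) → 1 H
  atom 15: O, bond orders sum to 2 (valence 2) → 0 H
  atom 16: C, bond orders sum to 4 (valence 4) → 0 H
  atom 17: O, bond orders sum to 1 (valence 2) → 1 H
  atom 18: C, bond orders sum to 4 (valence 4) → 0 H
  atom 19: C, bond orders sum to 3 (valence 4) → 1 H
  atom 20: Cl (halogen, monovalent) → 0 H
Total hydrogens: 19.

19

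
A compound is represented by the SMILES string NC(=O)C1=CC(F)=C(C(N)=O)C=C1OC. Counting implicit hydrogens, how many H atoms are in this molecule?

Walk through each heavy atom and fill implicit hydrogens from standard valence (C 4, N 3, O 2, S 2, halogen 1):
  atom 1: N, bond orders sum to 1 (valence 3) → 2 H
  atom 2: C, bond orders sum to 4 (valence 4) → 0 H
  atom 3: O, bond orders sum to 2 (valence 2) → 0 H
  atom 4: C, bond orders sum to 4 (valence 4) → 0 H
  atom 5: C, bond orders sum to 3 (valence 4) → 1 H
  atom 6: C, bond orders sum to 4 (valence 4) → 0 H
  atom 7: F (halogen, monovalent) → 0 H
  atom 8: C, bond orders sum to 4 (valence 4) → 0 H
  atom 9: C, bond orders sum to 4 (valence 4) → 0 H
  atom 10: N, bond orders sum to 1 (valence 3) → 2 H
  atom 11: O, bond orders sum to 2 (valence 2) → 0 H
  atom 12: C, bond orders sum to 3 (valence 4) → 1 H
  atom 13: C, bond orders sum to 4 (valence 4) → 0 H
  atom 14: O, bond orders sum to 2 (valence 2) → 0 H
  atom 15: C, bond orders sum to 1 (valence 4) → 3 H
Total hydrogens: 9.

9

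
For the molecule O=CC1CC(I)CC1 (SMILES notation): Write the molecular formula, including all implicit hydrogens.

Walk through each heavy atom and fill implicit hydrogens from standard valence (C 4, N 3, O 2, S 2, halogen 1):
  atom 1: O, bond orders sum to 2 (valence 2) → 0 H
  atom 2: C, bond orders sum to 3 (valence 4) → 1 H
  atom 3: C, bond orders sum to 3 (valence 4) → 1 H
  atom 4: C, bond orders sum to 2 (valence 4) → 2 H
  atom 5: C, bond orders sum to 3 (valence 4) → 1 H
  atom 6: I (halogen, monovalent) → 0 H
  atom 7: C, bond orders sum to 2 (valence 4) → 2 H
  atom 8: C, bond orders sum to 2 (valence 4) → 2 H
Totals → C:6, H:9, I:1, O:1.

C6H9IO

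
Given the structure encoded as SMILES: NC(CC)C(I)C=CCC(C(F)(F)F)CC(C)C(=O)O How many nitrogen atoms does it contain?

Scan the SMILES for N atoms (remember two-letter symbols like Cl and Br are single atoms).
Nitrogen count: 1.

1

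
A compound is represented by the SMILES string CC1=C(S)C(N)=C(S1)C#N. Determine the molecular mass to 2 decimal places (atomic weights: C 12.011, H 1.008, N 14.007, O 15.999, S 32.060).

First, the molecular formula is C6H6N2S2 (counting implicit H from valence).
  C: 6 × 12.011 = 72.066
  H: 6 × 1.008 = 6.048
  N: 2 × 14.007 = 28.014
  S: 2 × 32.060 = 64.120
Sum: 6×12.011 + 6×1.008 + 2×14.007 + 2×32.060 = 170.248 → 170.25 g/mol.

170.25 g/mol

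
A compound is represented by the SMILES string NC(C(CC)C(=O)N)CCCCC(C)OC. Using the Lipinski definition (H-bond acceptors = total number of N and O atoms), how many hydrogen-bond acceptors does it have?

4

N atoms: 2; O atoms: 2.
Lipinski HBA = 2 + 2 = 4.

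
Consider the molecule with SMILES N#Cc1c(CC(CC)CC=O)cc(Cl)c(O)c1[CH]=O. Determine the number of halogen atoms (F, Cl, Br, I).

Halogen atoms appear at heavy-atom position 14 (1×Cl).
Other groups present: 2 aldehyde, 1 hydroxyl, 1 nitrile.
Halogen count: 1.

1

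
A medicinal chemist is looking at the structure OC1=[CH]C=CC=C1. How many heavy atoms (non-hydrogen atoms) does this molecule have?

Every atom symbol written in the SMILES (organic subset) is one heavy atom; implicit H are not written.
Heavy atoms by element → C:6, O:1.
Total: 7.

7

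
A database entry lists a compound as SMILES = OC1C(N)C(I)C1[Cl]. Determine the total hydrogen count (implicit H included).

Walk through each heavy atom and fill implicit hydrogens from standard valence (C 4, N 3, O 2, S 2, halogen 1):
  atom 1: O, bond orders sum to 1 (valence 2) → 1 H
  atom 2: C, bond orders sum to 3 (valence 4) → 1 H
  atom 3: C, bond orders sum to 3 (valence 4) → 1 H
  atom 4: N, bond orders sum to 1 (valence 3) → 2 H
  atom 5: C, bond orders sum to 3 (valence 4) → 1 H
  atom 6: I (halogen, monovalent) → 0 H
  atom 7: C, bond orders sum to 3 (valence 4) → 1 H
  atom 8: Cl with explicit H count 0
Total hydrogens: 7.

7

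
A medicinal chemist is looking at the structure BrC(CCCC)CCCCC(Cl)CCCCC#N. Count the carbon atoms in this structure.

Count every carbon token in the SMILES (each C, including those in ring-closure positions and inside branches).
Carbon count: 15.

15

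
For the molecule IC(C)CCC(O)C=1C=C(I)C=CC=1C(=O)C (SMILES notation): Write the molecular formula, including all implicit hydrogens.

Walk through each heavy atom and fill implicit hydrogens from standard valence (C 4, N 3, O 2, S 2, halogen 1):
  atom 1: I (halogen, monovalent) → 0 H
  atom 2: C, bond orders sum to 3 (valence 4) → 1 H
  atom 3: C, bond orders sum to 1 (valence 4) → 3 H
  atom 4: C, bond orders sum to 2 (valence 4) → 2 H
  atom 5: C, bond orders sum to 2 (valence 4) → 2 H
  atom 6: C, bond orders sum to 3 (valence 4) → 1 H
  atom 7: O, bond orders sum to 1 (valence 2) → 1 H
  atom 8: C, bond orders sum to 4 (valence 4) → 0 H
  atom 9: C, bond orders sum to 3 (valence 4) → 1 H
  atom 10: C, bond orders sum to 4 (valence 4) → 0 H
  atom 11: I (halogen, monovalent) → 0 H
  atom 12: C, bond orders sum to 3 (valence 4) → 1 H
  atom 13: C, bond orders sum to 3 (valence 4) → 1 H
  atom 14: C, bond orders sum to 4 (valence 4) → 0 H
  atom 15: C, bond orders sum to 4 (valence 4) → 0 H
  atom 16: O, bond orders sum to 2 (valence 2) → 0 H
  atom 17: C, bond orders sum to 1 (valence 4) → 3 H
Totals → C:13, H:16, I:2, O:2.
In Hill order: C13H16I2O2.

C13H16I2O2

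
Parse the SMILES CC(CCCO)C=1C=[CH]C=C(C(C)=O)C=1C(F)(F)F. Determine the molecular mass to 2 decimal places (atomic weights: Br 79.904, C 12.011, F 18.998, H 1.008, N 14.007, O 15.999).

First, the molecular formula is C14H17F3O2 (counting implicit H from valence).
  C: 14 × 12.011 = 168.154
  F: 3 × 18.998 = 56.994
  H: 17 × 1.008 = 17.136
  O: 2 × 15.999 = 31.998
Sum: 14×12.011 + 3×18.998 + 17×1.008 + 2×15.999 = 274.282 → 274.28 g/mol.

274.28 g/mol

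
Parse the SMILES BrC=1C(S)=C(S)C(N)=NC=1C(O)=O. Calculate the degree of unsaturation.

Molecular formula: C6H5BrN2O2S2.
DoU = (2C + 2 + N − H − X) / 2, where X is the halogen count and O/S are ignored.
    = (2·6 + 2 + 2 − 5 − 1) / 2 = 10 / 2 = 5.

5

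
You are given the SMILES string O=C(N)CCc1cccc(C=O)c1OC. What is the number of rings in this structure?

In SMILES, each pair of matching ring-closure digits denotes one ring-closing bond; the number of such bonds equals the number of independent rings.
Ring-closure bonds here: 1.

1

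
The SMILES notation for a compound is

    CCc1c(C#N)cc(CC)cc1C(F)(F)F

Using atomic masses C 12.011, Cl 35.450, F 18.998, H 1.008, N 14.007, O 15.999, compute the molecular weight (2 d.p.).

227.23 g/mol

First, the molecular formula is C12H12F3N (counting implicit H from valence).
  C: 12 × 12.011 = 144.132
  F: 3 × 18.998 = 56.994
  H: 12 × 1.008 = 12.096
  N: 1 × 14.007 = 14.007
Sum: 12×12.011 + 3×18.998 + 12×1.008 + 1×14.007 = 227.229 → 227.23 g/mol.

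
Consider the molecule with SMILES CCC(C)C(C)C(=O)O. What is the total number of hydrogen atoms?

Walk through each heavy atom and fill implicit hydrogens from standard valence (C 4, N 3, O 2, S 2, halogen 1):
  atom 1: C, bond orders sum to 1 (valence 4) → 3 H
  atom 2: C, bond orders sum to 2 (valence 4) → 2 H
  atom 3: C, bond orders sum to 3 (valence 4) → 1 H
  atom 4: C, bond orders sum to 1 (valence 4) → 3 H
  atom 5: C, bond orders sum to 3 (valence 4) → 1 H
  atom 6: C, bond orders sum to 1 (valence 4) → 3 H
  atom 7: C, bond orders sum to 4 (valence 4) → 0 H
  atom 8: O, bond orders sum to 2 (valence 2) → 0 H
  atom 9: O, bond orders sum to 1 (valence 2) → 1 H
Total hydrogens: 14.

14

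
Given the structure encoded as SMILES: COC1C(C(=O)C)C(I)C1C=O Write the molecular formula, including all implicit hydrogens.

C8H11IO3

Walk through each heavy atom and fill implicit hydrogens from standard valence (C 4, N 3, O 2, S 2, halogen 1):
  atom 1: C, bond orders sum to 1 (valence 4) → 3 H
  atom 2: O, bond orders sum to 2 (valence 2) → 0 H
  atom 3: C, bond orders sum to 3 (valence 4) → 1 H
  atom 4: C, bond orders sum to 3 (valence 4) → 1 H
  atom 5: C, bond orders sum to 4 (valence 4) → 0 H
  atom 6: O, bond orders sum to 2 (valence 2) → 0 H
  atom 7: C, bond orders sum to 1 (valence 4) → 3 H
  atom 8: C, bond orders sum to 3 (valence 4) → 1 H
  atom 9: I (halogen, monovalent) → 0 H
  atom 10: C, bond orders sum to 3 (valence 4) → 1 H
  atom 11: C, bond orders sum to 3 (valence 4) → 1 H
  atom 12: O, bond orders sum to 2 (valence 2) → 0 H
Totals → C:8, H:11, I:1, O:3.
In Hill order: C8H11IO3.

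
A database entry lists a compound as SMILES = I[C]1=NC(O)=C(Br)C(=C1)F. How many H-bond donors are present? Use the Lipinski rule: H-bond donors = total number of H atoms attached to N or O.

Donors: find every N or O and count the H atoms it carries.
  atom 3 (N): bond orders sum to 3 → 0 H
  atom 5 (O): bond orders sum to 1 → 1 H
Lipinski HBD = 1.

1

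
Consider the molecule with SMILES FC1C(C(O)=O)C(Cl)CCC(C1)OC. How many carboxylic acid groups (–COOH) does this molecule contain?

The carboxylic acid motif appears at heavy-atom position 4 in the SMILES.
Other groups present: 1 ether.
Carboxylic acid count: 1.

1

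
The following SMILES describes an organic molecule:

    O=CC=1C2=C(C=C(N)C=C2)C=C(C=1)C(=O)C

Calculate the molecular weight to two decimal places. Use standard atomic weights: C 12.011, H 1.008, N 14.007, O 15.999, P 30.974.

213.24 g/mol

First, the molecular formula is C13H11NO2 (counting implicit H from valence).
  C: 13 × 12.011 = 156.143
  H: 11 × 1.008 = 11.088
  N: 1 × 14.007 = 14.007
  O: 2 × 15.999 = 31.998
Sum: 13×12.011 + 11×1.008 + 1×14.007 + 2×15.999 = 213.236 → 213.24 g/mol.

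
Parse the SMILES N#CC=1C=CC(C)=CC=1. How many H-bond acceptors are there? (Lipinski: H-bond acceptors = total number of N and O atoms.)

N atoms: 1; O atoms: 0.
Lipinski HBA = 1 + 0 = 1.

1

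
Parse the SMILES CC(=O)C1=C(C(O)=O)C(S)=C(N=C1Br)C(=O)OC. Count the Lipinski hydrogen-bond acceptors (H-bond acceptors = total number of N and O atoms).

6

N atoms: 1; O atoms: 5.
Lipinski HBA = 1 + 5 = 6.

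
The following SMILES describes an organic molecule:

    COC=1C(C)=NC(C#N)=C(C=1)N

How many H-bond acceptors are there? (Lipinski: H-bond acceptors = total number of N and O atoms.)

N atoms: 3; O atoms: 1.
Lipinski HBA = 3 + 1 = 4.

4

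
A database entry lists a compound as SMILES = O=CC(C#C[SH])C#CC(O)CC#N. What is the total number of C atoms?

9

Count every carbon token in the SMILES (each C, including those in ring-closure positions and inside branches).
Carbon count: 9.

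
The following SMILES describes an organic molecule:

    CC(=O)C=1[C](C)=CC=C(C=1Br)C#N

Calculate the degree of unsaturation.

7

Degree of unsaturation = (number of rings) + (number of π bonds).
Ring closures in the SMILES: 1.
π bonds: 4 double bonds (each 1 DoU), 1 triple bond (each 2 DoU) → 6 DoU from unsaturation.
Total DoU = 1 + 6 = 7.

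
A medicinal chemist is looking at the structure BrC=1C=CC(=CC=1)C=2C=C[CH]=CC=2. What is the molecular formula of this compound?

Walk through each heavy atom and fill implicit hydrogens from standard valence (C 4, N 3, O 2, S 2, halogen 1):
  atom 1: Br (halogen, monovalent) → 0 H
  atom 2: C, bond orders sum to 4 (valence 4) → 0 H
  atom 3: C, bond orders sum to 3 (valence 4) → 1 H
  atom 4: C, bond orders sum to 3 (valence 4) → 1 H
  atom 5: C, bond orders sum to 4 (valence 4) → 0 H
  atom 6: C, bond orders sum to 3 (valence 4) → 1 H
  atom 7: C, bond orders sum to 3 (valence 4) → 1 H
  atom 8: C, bond orders sum to 4 (valence 4) → 0 H
  atom 9: C, bond orders sum to 3 (valence 4) → 1 H
  atom 10: C, bond orders sum to 3 (valence 4) → 1 H
  atom 11: C with explicit H count 1
  atom 12: C, bond orders sum to 3 (valence 4) → 1 H
  atom 13: C, bond orders sum to 3 (valence 4) → 1 H
Totals → C:12, H:9, Br:1.

C12H9Br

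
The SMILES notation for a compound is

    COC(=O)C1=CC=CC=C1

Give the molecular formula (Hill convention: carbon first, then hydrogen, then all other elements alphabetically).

Walk through each heavy atom and fill implicit hydrogens from standard valence (C 4, N 3, O 2, S 2, halogen 1):
  atom 1: C, bond orders sum to 1 (valence 4) → 3 H
  atom 2: O, bond orders sum to 2 (valence 2) → 0 H
  atom 3: C, bond orders sum to 4 (valence 4) → 0 H
  atom 4: O, bond orders sum to 2 (valence 2) → 0 H
  atom 5: C, bond orders sum to 4 (valence 4) → 0 H
  atom 6: C, bond orders sum to 3 (valence 4) → 1 H
  atom 7: C, bond orders sum to 3 (valence 4) → 1 H
  atom 8: C, bond orders sum to 3 (valence 4) → 1 H
  atom 9: C, bond orders sum to 3 (valence 4) → 1 H
  atom 10: C, bond orders sum to 3 (valence 4) → 1 H
Totals → C:8, H:8, O:2.
In Hill order: C8H8O2.

C8H8O2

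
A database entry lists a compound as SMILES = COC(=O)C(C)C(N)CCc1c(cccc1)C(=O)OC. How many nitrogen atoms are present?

Scan the SMILES for N atoms (remember two-letter symbols like Cl and Br are single atoms).
Nitrogen count: 1.

1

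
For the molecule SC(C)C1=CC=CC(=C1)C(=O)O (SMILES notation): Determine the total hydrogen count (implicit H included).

10

Walk through each heavy atom and fill implicit hydrogens from standard valence (C 4, N 3, O 2, S 2, halogen 1):
  atom 1: S, bond orders sum to 1 (valence 2) → 1 H
  atom 2: C, bond orders sum to 3 (valence 4) → 1 H
  atom 3: C, bond orders sum to 1 (valence 4) → 3 H
  atom 4: C, bond orders sum to 4 (valence 4) → 0 H
  atom 5: C, bond orders sum to 3 (valence 4) → 1 H
  atom 6: C, bond orders sum to 3 (valence 4) → 1 H
  atom 7: C, bond orders sum to 3 (valence 4) → 1 H
  atom 8: C, bond orders sum to 4 (valence 4) → 0 H
  atom 9: C, bond orders sum to 3 (valence 4) → 1 H
  atom 10: C, bond orders sum to 4 (valence 4) → 0 H
  atom 11: O, bond orders sum to 2 (valence 2) → 0 H
  atom 12: O, bond orders sum to 1 (valence 2) → 1 H
Total hydrogens: 10.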